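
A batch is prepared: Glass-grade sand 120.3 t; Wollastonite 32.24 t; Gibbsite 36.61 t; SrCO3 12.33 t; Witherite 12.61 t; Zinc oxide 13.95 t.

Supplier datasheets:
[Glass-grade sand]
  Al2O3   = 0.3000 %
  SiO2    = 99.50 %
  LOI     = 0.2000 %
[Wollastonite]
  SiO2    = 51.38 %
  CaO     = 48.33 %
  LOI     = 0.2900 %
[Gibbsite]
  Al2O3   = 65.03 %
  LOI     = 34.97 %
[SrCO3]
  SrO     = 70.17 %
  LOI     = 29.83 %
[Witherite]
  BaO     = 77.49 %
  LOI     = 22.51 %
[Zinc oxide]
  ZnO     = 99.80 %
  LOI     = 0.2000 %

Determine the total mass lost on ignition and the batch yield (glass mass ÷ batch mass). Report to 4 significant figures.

LOI loss = 19.68 t; glass = 208.4 t; yield = 91.37%

Mid-chain values are displayed rounded to four significant digits in the working — every computation maintains full precision through the solve. Exactly one rounding is applied to each reported number. All derived quantities (glass mass, LOI, the totals, the six compositions, the yield) are computed from the weighed amounts on 208.4 t of glass in full precision exactly as printed in question or answer.
LOI of each material in turn:
  Glass-grade sand: 120.3 × 0.002000 = 0.2406 t
  Wollastonite: 32.24 × 0.002900 = 0.09350 t
  Gibbsite: 36.61 × 0.3497 = 12.80 t
  SrCO3: 12.33 × 0.2983 = 3.678 t
  Witherite: 12.61 × 0.2251 = 2.839 t
  Zinc oxide: 13.95 × 0.002000 = 0.02790 t
Total LOI = 19.68 t
Glass = batch − LOI = 228.0 − 19.68 = 208.4 t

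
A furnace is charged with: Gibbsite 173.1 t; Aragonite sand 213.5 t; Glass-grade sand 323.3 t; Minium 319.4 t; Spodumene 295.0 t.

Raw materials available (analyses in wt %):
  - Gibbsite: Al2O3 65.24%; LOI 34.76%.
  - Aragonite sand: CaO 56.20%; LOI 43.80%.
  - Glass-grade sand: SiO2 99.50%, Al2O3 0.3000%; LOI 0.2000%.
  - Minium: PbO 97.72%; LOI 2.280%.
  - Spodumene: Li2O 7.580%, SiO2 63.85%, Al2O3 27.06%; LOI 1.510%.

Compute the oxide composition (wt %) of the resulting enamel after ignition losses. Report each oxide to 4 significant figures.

Glass mass = 1158 t (batch 1324 − LOI 166.1).
Composition: Li2O 1.931%, PbO 26.95%, CaO 10.36%, SiO2 44.04%, Al2O3 16.73%

In-progress results are shown, rounded to 4 significant figures, in the printout — every computation keeps full float precision all the way through; a single rounding produces each reported figure — the derived quantities, which include net glass mass, ignition loss, yield, totals, the five compositions, are carried in full precision, as written in the problem or answer text, using the weight values per 1158 t of glass.
Oxide-by-oxide delivered mass:
  Li2O: 295.0·0.07580 = 22.36 t
  PbO: 319.4·0.9772 = 312.1 t
  CaO: 213.5·0.5620 = 120.0 t
  SiO2: 323.3·0.9950 + 295.0·0.6385 = 510.0 t
  Al2O3: 173.1·0.6524 + 323.3·0.003000 + 295.0·0.2706 = 193.7 t
LOI: 173.1·0.3476 + 213.5·0.4380 + 323.3·0.002000 + 319.4·0.02280 + 295.0·0.01510 = 166.1 t
Glass mass = batch − LOI = 1324 − 166.1 = 1158 t (consistent with Σ oxide mass)
each oxide over glass, ×100, is wt %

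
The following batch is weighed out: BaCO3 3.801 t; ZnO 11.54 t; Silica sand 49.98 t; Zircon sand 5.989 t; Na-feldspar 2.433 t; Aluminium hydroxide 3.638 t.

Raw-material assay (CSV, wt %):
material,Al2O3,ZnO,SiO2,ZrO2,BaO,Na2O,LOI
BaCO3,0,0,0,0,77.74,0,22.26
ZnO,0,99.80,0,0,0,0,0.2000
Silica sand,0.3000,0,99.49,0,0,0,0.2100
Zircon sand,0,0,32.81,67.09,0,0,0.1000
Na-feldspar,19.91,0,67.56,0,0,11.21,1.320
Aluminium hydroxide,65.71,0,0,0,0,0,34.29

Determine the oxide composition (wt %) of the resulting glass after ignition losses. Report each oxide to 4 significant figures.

Every computation carries full float precision at all times; mid-chain values appear rounded to four significant figures in the printout — each reported figure is rounded a single time. Derived quantities are carried at exact precision (the yield, LOI, glass mass, the six compositions, the totals) using the weight values at 75.12 t of glass, as they appear in problem or answer.
Oxide masses out of the charge:
  Al2O3: 49.98·0.003000 + 2.433·0.1991 + 3.638·0.6571 = 3.025 t
  ZnO: 11.54·0.9980 = 11.52 t
  SiO2: 49.98·0.9949 + 5.989·0.3281 + 2.433·0.6756 = 53.33 t
  ZrO2: 5.989·0.6709 = 4.018 t
  BaO: 3.801·0.7774 = 2.955 t
  Na2O: 2.433·0.1121 = 0.2727 t
LOI: 3.801·0.2226 + 11.54·0.002000 + 49.98·0.002100 + 5.989·0.001000 + 2.433·0.01320 + 3.638·0.3429 = 2.260 t
Glass mass = batch − LOI = 77.38 − 2.260 = 75.12 t (= Σ oxide masses)
wt % = oxide mass / glass mass × 100

Glass mass = 75.12 t (batch 77.38 − LOI 2.260).
Composition: Al2O3 4.027%, ZnO 15.33%, SiO2 71.00%, ZrO2 5.349%, BaO 3.934%, Na2O 0.3631%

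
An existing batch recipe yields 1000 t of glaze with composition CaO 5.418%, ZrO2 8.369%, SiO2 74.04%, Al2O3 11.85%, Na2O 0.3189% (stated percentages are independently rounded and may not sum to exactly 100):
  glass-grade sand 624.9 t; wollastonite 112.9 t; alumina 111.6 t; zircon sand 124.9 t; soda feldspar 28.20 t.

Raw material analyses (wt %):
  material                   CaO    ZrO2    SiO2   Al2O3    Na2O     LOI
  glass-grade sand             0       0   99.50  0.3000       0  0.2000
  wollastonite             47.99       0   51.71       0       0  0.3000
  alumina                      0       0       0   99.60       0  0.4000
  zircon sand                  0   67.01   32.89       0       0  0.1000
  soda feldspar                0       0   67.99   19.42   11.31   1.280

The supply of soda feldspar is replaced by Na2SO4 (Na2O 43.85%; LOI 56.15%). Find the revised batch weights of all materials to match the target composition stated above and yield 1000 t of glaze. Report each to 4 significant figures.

All arithmetic keeps exact precision in all steps — values along the way are shown rounded to 4 significant figures between the steps — exactly one rounding lands on each reported number — all derived quantities are carried in exact precision (the five compositions, the totals, glass mass, yield, ignition loss) using the weight values per 1000 t of glass as given in question or answer.
Oxide-by-oxide targets in 1000 t glaze:
  CaO: 5.418% × 1000 = 54.18 t
  ZrO2: 8.369% × 1000 = 83.69 t
  SiO2: 74.04% × 1000 = 740.4 t
  Al2O3: 11.85% × 1000 = 118.5 t
  Na2O: 0.3189% × 1000 = 3.189 t
A balance pass over the oxides, given the weights on record, for the quoted basis mass (oxide sums agree with the targets exact up to rounding of places):
  CaO: 112.9·0.4799 = 54.18 t (target 54.18 t)
  ZrO2: 124.9·0.6701 = 83.70 t (target 83.69 t)
  SiO2: 644.2·0.9950 + 112.9·0.5171 + 124.9·0.3289 = 740.4 t (target 740.4 t)
  Al2O3: 644.2·0.003000 + 117.0·0.9960 = 118.5 t (target 118.5 t)
  Na2O: 7.273·0.4385 = 3.189 t (target 3.189 t)
Glass mass check: the batch minus its LOI: 1000 t (summing oxide targets gives 1000 t; basis as stated: 1000 t — a pure rounding effect).
Summing the batch: Σ batch = 1006 t; Σ batch·LOI gives LOI loss = 6.304 t; as yield: glass ÷ batch → 99.37%.

Revised batch per 1000 t glaze:
  glass-grade sand: 644.2 t
  wollastonite: 112.9 t
  alumina: 117.0 t
  zircon sand: 124.9 t
  Na2SO4: 7.273 t
Total batch = 1006 t; LOI loss = 6.304 t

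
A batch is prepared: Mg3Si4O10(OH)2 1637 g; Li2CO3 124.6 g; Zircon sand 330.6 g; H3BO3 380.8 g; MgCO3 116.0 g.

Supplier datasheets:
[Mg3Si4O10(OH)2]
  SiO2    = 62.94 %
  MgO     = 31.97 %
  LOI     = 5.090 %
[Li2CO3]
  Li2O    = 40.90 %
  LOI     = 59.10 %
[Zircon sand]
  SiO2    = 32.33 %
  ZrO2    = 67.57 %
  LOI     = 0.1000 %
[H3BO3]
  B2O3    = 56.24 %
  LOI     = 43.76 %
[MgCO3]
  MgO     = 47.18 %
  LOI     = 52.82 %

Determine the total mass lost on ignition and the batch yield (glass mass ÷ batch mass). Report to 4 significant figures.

LOI loss = 385.2 g; glass = 2204 g; yield = 85.12%

Every computation runs at exact precision throughout; in-progress results are rounded to 4 significant digits wherever printed — a single rounding finalizes every reported number — all derived quantities, which include five oxide percentages, yield, totals, ignition loss, glass mass, are recomputed at full precision, as given in the question or the answer, from the weighed amounts at 2204 g of glass.
LOI of each material in turn:
  Mg3Si4O10(OH)2: 1637 × 0.05090 = 83.32 g
  Li2CO3: 124.6 × 0.5910 = 73.64 g
  Zircon sand: 330.6 × 0.001000 = 0.3306 g
  H3BO3: 380.8 × 0.4376 = 166.6 g
  MgCO3: 116.0 × 0.5282 = 61.27 g
Total LOI = 385.2 g
Glass = batch − LOI = 2589 − 385.2 = 2204 g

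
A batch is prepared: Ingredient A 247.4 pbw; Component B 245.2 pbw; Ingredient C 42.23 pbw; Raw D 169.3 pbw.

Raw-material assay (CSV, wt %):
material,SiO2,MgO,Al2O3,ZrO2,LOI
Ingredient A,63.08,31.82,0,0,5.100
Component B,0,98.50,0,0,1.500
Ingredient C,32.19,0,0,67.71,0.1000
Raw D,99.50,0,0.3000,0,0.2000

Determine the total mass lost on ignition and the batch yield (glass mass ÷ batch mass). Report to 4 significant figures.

LOI loss = 16.68 pbw; glass = 687.5 pbw; yield = 97.63%

Values along the way are shown, rounded to four significant digits, between the steps. Each numeric step keeps exact precision at every stage; every reported figure is rounded a single time — derived quantities (LOI, glass mass, totals, four oxide percentages, yield) are carried at exact precision from the batch weights for 687.5 pbw of glass, as they appear in the problem or answer text.
Ignition loss by material:
  Ingredient A: 247.4 × 0.05100 = 12.62 pbw
  Component B: 245.2 × 0.01500 = 3.678 pbw
  Ingredient C: 42.23 × 0.001000 = 0.04223 pbw
  Raw D: 169.3 × 0.002000 = 0.3386 pbw
Total LOI = 16.68 pbw
Glass = batch − LOI = 704.1 − 16.68 = 687.5 pbw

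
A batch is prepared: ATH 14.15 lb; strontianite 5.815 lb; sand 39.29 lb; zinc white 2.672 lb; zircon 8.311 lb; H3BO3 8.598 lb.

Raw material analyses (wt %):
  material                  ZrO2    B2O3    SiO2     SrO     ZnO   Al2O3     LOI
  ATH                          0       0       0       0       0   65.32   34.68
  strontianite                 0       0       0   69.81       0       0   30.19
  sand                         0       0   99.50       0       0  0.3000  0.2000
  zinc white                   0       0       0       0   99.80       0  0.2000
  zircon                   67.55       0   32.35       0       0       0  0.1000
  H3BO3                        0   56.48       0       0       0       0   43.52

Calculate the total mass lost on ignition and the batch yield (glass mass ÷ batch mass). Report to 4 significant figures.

LOI loss = 10.50 lb; glass = 68.34 lb; yield = 86.69%

Working values are shown rounded off to 4 significant digits as written — each numeric step maintains full float precision at every stage; every reported figure carries a single rounding; all derived quantities are recomputed from the batch weights on 68.34 lb of glass at full precision (totals, the six compositions, ignition loss, the yield, net glass mass), as they appear in problem or answer.
Loss on ignition, line by line:
  ATH: 14.15 × 0.3468 = 4.907 lb
  strontianite: 5.815 × 0.3019 = 1.756 lb
  sand: 39.29 × 0.002000 = 0.07858 lb
  zinc white: 2.672 × 0.002000 = 0.005344 lb
  zircon: 8.311 × 0.001000 = 0.008311 lb
  H3BO3: 8.598 × 0.4352 = 3.742 lb
Total LOI = 10.50 lb
Glass = batch − LOI = 78.84 − 10.50 = 68.34 lb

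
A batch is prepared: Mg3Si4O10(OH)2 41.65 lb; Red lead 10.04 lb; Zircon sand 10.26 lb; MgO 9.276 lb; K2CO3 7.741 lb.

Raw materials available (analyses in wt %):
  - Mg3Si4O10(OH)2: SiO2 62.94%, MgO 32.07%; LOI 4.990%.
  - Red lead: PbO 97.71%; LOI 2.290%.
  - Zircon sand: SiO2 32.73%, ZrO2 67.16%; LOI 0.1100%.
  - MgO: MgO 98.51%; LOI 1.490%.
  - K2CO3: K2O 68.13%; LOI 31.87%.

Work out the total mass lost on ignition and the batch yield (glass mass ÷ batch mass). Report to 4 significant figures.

LOI loss = 4.925 lb; glass = 74.04 lb; yield = 93.76%

Each numeric step carries full precision all the way through; rounding to 4 significant digits extends to each intermediate as printed. Every reported value is rounded just once; the derived quantities are rebuilt from the batch weights per 74.04 lb of glass at exact precision (glass mass, the totals, the yield, ignition loss, the five compositions), exactly as printed in question or answer.
Ignition loss by material:
  Mg3Si4O10(OH)2: 41.65 × 0.04990 = 2.078 lb
  Red lead: 10.04 × 0.02290 = 0.2299 lb
  Zircon sand: 10.26 × 0.001100 = 0.01129 lb
  MgO: 9.276 × 0.01490 = 0.1382 lb
  K2CO3: 7.741 × 0.3187 = 2.467 lb
Total LOI = 4.925 lb
Glass = batch − LOI = 78.97 − 4.925 = 74.04 lb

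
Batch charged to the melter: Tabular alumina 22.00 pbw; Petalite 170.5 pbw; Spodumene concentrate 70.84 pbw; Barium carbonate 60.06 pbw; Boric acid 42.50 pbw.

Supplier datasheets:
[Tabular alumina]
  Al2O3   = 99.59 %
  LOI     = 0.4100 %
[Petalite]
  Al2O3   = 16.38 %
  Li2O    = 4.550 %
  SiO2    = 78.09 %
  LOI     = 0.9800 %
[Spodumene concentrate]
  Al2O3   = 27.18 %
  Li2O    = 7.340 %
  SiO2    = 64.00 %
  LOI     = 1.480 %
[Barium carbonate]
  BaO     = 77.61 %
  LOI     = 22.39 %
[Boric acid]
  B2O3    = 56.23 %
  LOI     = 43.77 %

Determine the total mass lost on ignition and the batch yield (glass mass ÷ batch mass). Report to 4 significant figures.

Values along the way are displayed rounded to four significant figures between the steps; every computation carries full precision throughout; every reported result receives exactly one rounding. All derived quantities, including the yield, net glass mass, LOI, the five compositions, totals, are re-derived from the batch weights per 331.0 pbw of glass in exact precision, as quoted within the question or the answer.
LOI of each material in turn:
  Tabular alumina: 22.00 × 0.004100 = 0.09020 pbw
  Petalite: 170.5 × 0.009800 = 1.671 pbw
  Spodumene concentrate: 70.84 × 0.01480 = 1.048 pbw
  Barium carbonate: 60.06 × 0.2239 = 13.45 pbw
  Boric acid: 42.50 × 0.4377 = 18.60 pbw
Total LOI = 34.86 pbw
Glass = batch − LOI = 365.9 − 34.86 = 331.0 pbw

LOI loss = 34.86 pbw; glass = 331.0 pbw; yield = 90.47%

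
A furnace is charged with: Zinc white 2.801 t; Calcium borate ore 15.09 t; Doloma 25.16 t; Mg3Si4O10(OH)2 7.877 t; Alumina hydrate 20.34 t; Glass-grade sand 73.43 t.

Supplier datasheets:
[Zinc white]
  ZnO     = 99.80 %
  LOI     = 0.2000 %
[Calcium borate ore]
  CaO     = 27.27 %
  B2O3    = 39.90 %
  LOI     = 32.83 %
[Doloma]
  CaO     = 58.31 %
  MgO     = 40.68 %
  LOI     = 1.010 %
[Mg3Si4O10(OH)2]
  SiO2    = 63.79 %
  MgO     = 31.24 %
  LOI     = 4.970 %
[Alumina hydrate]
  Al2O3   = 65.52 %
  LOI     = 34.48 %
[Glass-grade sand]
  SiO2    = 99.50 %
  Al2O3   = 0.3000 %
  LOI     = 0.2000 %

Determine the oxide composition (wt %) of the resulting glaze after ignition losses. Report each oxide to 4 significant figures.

Glass mass = 131.9 t (batch 144.7 − LOI 12.77).
Composition: SiO2 59.19%, Al2O3 10.27%, ZnO 2.119%, CaO 14.24%, MgO 9.623%, B2O3 4.564%

Exact precision is carried at every stage — in-progress results appear, rounded to 4 significant digits, within the worked lines; a single rounding finalizes each reported number. Derived quantities, including ignition loss, totals, six oxide percentages, the yield, glass mass, are carried from the batch weights per 131.9 t of glass in full precision, precisely as stated by the problem or the answer.
What the batch supplies per oxide:
  SiO2: 7.877·0.6379 + 73.43·0.9950 = 78.09 t
  Al2O3: 20.34·0.6552 + 73.43·0.003000 = 13.55 t
  ZnO: 2.801·0.9980 = 2.795 t
  CaO: 15.09·0.2727 + 25.16·0.5831 = 18.79 t
  MgO: 25.16·0.4068 + 7.877·0.3124 = 12.70 t
  B2O3: 15.09·0.3990 = 6.021 t
LOI: 2.801·0.002000 + 15.09·0.3283 + 25.16·0.01010 + 7.877·0.04970 + 20.34·0.3448 + 73.43·0.002000 = 12.77 t
batch − LOI leaves glass = 144.7 − 12.77 = 131.9 t (the oxide masses sum to this)
each wt % is 100 × oxide ÷ glass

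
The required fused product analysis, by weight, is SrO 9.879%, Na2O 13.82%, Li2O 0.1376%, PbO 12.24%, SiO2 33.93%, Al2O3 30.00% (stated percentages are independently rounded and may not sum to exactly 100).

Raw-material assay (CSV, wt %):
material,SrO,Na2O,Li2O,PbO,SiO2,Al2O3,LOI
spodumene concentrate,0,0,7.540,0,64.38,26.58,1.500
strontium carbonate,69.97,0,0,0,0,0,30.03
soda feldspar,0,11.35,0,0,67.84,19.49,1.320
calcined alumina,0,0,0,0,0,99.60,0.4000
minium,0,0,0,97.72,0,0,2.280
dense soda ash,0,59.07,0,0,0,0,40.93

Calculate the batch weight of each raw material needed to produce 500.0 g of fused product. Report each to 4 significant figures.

Rounding to four significant digits governs every intermediate as displayed — each numeric step carries full precision from start to finish — exactly one rounding is applied to every reported number; the derived quantities are computed using the weight values at 500.0 g of glass in exact precision (yield, glass mass, ignition loss, the six compositions, totals) as written in the question or the answer.
Oxide-by-oxide targets in 500.0 g fused product:
  SrO: 9.879% × 500.0 = 49.40 g
  Na2O: 13.82% × 500.0 = 69.10 g
  Li2O: 0.1376% × 500.0 = 0.6880 g
  PbO: 12.24% × 500.0 = 61.20 g
  SiO2: 33.93% × 500.0 = 169.6 g
  Al2O3: 30.00% × 500.0 = 150.0 g
Checking each oxide sum working from each reported weight, versus the basis set out (delivered sums recover each target net of answer rounding effects):
  SrO: 70.59·0.6997 = 49.39 g (target 49.40 g)
  Na2O: 241.4·0.1135 + 70.59·0.5907 = 69.10 g (target 69.10 g)
  Li2O: 9.125·0.07540 = 0.6880 g (target 0.6880 g)
  PbO: 62.63·0.9772 = 61.20 g (target 61.20 g)
  SiO2: 9.125·0.6438 + 241.4·0.6784 = 169.6 g (target 169.6 g)
  Al2O3: 9.125·0.2658 + 241.4·0.1949 + 100.9·0.9960 = 150.0 g (target 150.0 g)
Mass balance on the glass: total charge less LOI = 500.0 g (targets for the oxides total 500.0 g; against the stated basis, 500.0 g — deltas are rounding alone).
Adding the batch up: Σ batch = 555.2 g; LOI loss = Σ batch·LOI = 55.25 g; yield: glass divided by total = 90.05%.

Batch per 500.0 g fused product:
  spodumene concentrate: 9.125 g
  strontium carbonate: 70.59 g
  soda feldspar: 241.4 g
  calcined alumina: 100.9 g
  minium: 62.63 g
  dense soda ash: 70.59 g
Total batch = 555.2 g; LOI loss = 55.25 g; yield = 90.05%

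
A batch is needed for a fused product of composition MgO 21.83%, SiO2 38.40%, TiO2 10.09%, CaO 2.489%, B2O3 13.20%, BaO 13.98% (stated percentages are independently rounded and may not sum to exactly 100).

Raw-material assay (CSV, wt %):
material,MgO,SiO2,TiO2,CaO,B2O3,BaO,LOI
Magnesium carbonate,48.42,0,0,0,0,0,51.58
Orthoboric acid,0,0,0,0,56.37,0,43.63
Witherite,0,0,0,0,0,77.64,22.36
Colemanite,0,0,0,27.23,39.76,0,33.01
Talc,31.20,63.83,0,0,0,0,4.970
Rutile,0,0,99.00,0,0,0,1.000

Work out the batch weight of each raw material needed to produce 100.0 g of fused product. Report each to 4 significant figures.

Batch per 100.0 g fused product:
  Magnesium carbonate: 6.320 g
  Orthoboric acid: 16.97 g
  Witherite: 18.01 g
  Colemanite: 9.141 g
  Talc: 60.16 g
  Rutile: 10.19 g
Total batch = 120.8 g; LOI loss = 20.80 g; yield = 82.78%

The whole derivation carries exact precision through the solve. Working values appear (rounded to four significant digits) as written. A single rounding completes each reported result; the derived quantities (LOI, totals, the yield, net glass mass, the six compositions) are computed in full float precision from the batch weights on 100.0 g of glass as given in either problem or answer.
Target masses of each oxide per 100.0 g fused product:
  MgO: 21.83% × 100.0 = 21.83 g
  SiO2: 38.40% × 100.0 = 38.40 g
  TiO2: 10.09% × 100.0 = 10.09 g
  CaO: 2.489% × 100.0 = 2.489 g
  B2O3: 13.20% × 100.0 = 13.20 g
  BaO: 13.98% × 100.0 = 13.98 g
Sums-versus-targets review with the batch weights as given, against the basis in use (every target is met by its sum once rounding is allowed for):
  MgO: 6.320·0.4842 + 60.16·0.3120 = 21.83 g (target 21.83 g)
  SiO2: 60.16·0.6383 = 38.40 g (target 38.40 g)
  TiO2: 10.19·0.9900 = 10.09 g (target 10.09 g)
  CaO: 9.141·0.2723 = 2.489 g (target 2.489 g)
  B2O3: 16.97·0.5637 + 9.141·0.3976 = 13.20 g (target 13.20 g)
  BaO: 18.01·0.7764 = 13.98 g (target 13.98 g)
Consistency of the glass mass: batch total minus LOI = 99.99 g (summing oxide targets gives 99.99 g; with the basis standing at 100.0 g — any gap is answer rounding).
Total batch = Σ batch = 120.8 g; Σ batch·LOI gives LOI loss = 20.80 g; yield = glass ÷ total batch = 82.78%.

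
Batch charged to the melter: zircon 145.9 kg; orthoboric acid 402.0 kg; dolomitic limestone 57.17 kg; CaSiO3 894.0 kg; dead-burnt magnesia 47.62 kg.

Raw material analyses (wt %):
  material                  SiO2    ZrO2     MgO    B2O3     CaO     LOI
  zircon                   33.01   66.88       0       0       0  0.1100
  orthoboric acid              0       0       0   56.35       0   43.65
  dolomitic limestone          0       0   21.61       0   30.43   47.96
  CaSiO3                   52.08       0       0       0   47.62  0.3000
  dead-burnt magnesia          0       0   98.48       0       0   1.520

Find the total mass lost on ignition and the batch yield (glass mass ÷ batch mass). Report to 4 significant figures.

The working math holds full precision from first step to last — in-progress results are shown (rounded to 4 significant digits) as written. A single rounding completes every reported result. The derived quantities, including net glass mass, totals, the yield, the five compositions, LOI, are recomputed starting from the weights at 1340 kg of glass in exact precision as quoted within the problem or answer text.
LOI of each material in turn:
  zircon: 145.9 × 0.001100 = 0.1605 kg
  orthoboric acid: 402.0 × 0.4365 = 175.5 kg
  dolomitic limestone: 57.17 × 0.4796 = 27.42 kg
  CaSiO3: 894.0 × 0.003000 = 2.682 kg
  dead-burnt magnesia: 47.62 × 0.01520 = 0.7238 kg
Total LOI = 206.5 kg
Glass = batch − LOI = 1547 − 206.5 = 1340 kg

LOI loss = 206.5 kg; glass = 1340 kg; yield = 86.65%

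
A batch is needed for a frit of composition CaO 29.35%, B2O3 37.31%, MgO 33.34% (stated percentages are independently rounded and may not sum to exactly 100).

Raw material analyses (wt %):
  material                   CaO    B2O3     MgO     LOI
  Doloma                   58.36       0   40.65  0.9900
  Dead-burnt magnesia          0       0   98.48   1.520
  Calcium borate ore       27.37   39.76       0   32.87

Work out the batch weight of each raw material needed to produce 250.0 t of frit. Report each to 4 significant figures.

The intermediate values are printed rounded to four significant figures alongside each step. Exact precision is maintained at all times; each reported figure is rounded just once — the derived quantities, which include the three compositions, the yield, LOI, glass mass, the totals, are carried at full precision, as written in the problem or the answer, starting from the weights on 250.0 t of glass.
Oxide mass targets, per 250.0 t frit:
  CaO: 29.35% × 250.0 = 73.38 t
  B2O3: 37.31% × 250.0 = 93.28 t
  MgO: 33.34% × 250.0 = 83.35 t
A balance pass over the oxides, using the reported weights, at the basis given (oxide sums agree with the targets given rounding of the digits):
  CaO: 15.71·0.5836 + 234.6·0.2737 = 73.38 t (target 73.38 t)
  B2O3: 234.6·0.3976 = 93.28 t (target 93.28 t)
  MgO: 15.71·0.4065 + 78.15·0.9848 = 83.35 t (target 83.35 t)
Consistency of the glass mass: whole batch net of LOI = 250.0 t (summing oxide targets gives 250.0 t; versus the stated basis of 250.0 t — deltas are rounding alone).
Total batch = Σ batch = 328.5 t; LOI loss = Σ batch·LOI = 78.46 t; yield, glass over the total, = 76.11%.

Batch per 250.0 t frit:
  Doloma: 15.71 t
  Dead-burnt magnesia: 78.15 t
  Calcium borate ore: 234.6 t
Total batch = 328.5 t; LOI loss = 78.46 t; yield = 76.11%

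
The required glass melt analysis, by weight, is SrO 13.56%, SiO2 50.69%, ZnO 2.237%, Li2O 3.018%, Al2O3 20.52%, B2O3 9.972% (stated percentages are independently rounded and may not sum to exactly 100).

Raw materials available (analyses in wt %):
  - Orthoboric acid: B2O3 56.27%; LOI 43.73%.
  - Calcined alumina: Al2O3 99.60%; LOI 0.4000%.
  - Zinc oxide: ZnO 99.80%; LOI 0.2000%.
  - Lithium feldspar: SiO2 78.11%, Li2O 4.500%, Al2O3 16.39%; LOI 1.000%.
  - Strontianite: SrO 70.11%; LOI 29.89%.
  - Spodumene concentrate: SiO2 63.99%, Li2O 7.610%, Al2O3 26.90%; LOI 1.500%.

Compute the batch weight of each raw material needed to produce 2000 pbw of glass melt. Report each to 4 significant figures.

Intermediates are shown (rounded to four significant figures) in the printout; every computation keeps full precision in every operation. Every reported result takes just one rounding. All derived quantities (six oxide percentages, glass mass, LOI, the yield, totals) are carried at full precision from the batch weights at 2000 pbw of glass, as they appear in problem or answer.
Oxide-by-oxide targets in 2000 pbw glass melt:
  SrO: 13.56% × 2000 = 271.2 pbw
  SiO2: 50.69% × 2000 = 1014 pbw
  ZnO: 2.237% × 2000 = 44.74 pbw
  Li2O: 3.018% × 2000 = 60.36 pbw
  Al2O3: 20.52% × 2000 = 410.4 pbw
  B2O3: 9.972% × 2000 = 199.4 pbw
Sums-versus-targets review per the reported batch figures, against the basis in use (summed amounts equal target values modulo rounding of the values):
  SrO: 386.8·0.7011 = 271.2 pbw (target 271.2 pbw)
  SiO2: 1257·0.7811 + 49.80·0.6399 = 1014 pbw (target 1014 pbw)
  ZnO: 44.83·0.9980 = 44.74 pbw (target 44.74 pbw)
  Li2O: 1257·0.04500 + 49.80·0.07610 = 60.35 pbw (target 60.36 pbw)
  Al2O3: 191.7·0.9960 + 1257·0.1639 + 49.80·0.2690 = 410.4 pbw (target 410.4 pbw)
  B2O3: 354.4·0.5627 = 199.4 pbw (target 199.4 pbw)
Mass balance on the glass: batch total minus LOI = 2000 pbw (targets for the oxides total 2000 pbw; stated basis 2000 pbw — a pure rounding effect).
Total batch = Σ batch = 2285 pbw; the LOI term Σ batch·LOI equals 284.8 pbw; the yield ratio, glass ÷ batch: 87.53%.

Batch per 2000 pbw glass melt:
  Orthoboric acid: 354.4 pbw
  Calcined alumina: 191.7 pbw
  Zinc oxide: 44.83 pbw
  Lithium feldspar: 1257 pbw
  Strontianite: 386.8 pbw
  Spodumene concentrate: 49.80 pbw
Total batch = 2285 pbw; LOI loss = 284.8 pbw; yield = 87.53%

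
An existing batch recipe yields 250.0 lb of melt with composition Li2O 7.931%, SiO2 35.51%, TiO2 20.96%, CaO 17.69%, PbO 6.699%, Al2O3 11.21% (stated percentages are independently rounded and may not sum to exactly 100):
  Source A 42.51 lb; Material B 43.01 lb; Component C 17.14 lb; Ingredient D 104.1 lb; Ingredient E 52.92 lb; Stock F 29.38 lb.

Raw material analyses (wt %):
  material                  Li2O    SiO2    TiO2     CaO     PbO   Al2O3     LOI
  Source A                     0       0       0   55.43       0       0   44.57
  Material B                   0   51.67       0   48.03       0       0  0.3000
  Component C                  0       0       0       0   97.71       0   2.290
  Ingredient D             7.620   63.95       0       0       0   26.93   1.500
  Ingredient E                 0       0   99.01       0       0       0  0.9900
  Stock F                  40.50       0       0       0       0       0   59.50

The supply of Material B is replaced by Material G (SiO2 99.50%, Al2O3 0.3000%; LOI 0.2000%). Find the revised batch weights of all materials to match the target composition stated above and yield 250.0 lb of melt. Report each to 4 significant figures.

Rounding to four significant digits extends to each intermediate as displayed. The working math runs at full float precision at each step — each reported number receives exactly one rounding; derived quantities are re-derived in exact precision (the six compositions, yield, LOI, the totals, net glass mass) from the batch weights for 250.0 lb of glass as they appear in the problem or answer text.
Per-oxide target masses for 250.0 lb melt:
  Li2O: 7.931% × 250.0 = 19.83 lb
  SiO2: 35.51% × 250.0 = 88.78 lb
  TiO2: 20.96% × 250.0 = 52.40 lb
  CaO: 17.69% × 250.0 = 44.22 lb
  PbO: 6.699% × 250.0 = 16.75 lb
  Al2O3: 11.21% × 250.0 = 28.02 lb
Per-oxide balance check from the weights as reported, at the basis given (sum by sum, the targets are met up to rounding of the answer):
  Li2O: 103.8·0.07620 + 29.42·0.4050 = 19.82 lb (target 19.83 lb)
  SiO2: 22.50·0.9950 + 103.8·0.6395 = 88.77 lb (target 88.78 lb)
  TiO2: 52.92·0.9901 = 52.40 lb (target 52.40 lb)
  CaO: 79.79·0.5543 = 44.23 lb (target 44.22 lb)
  PbO: 17.14·0.9771 = 16.75 lb (target 16.75 lb)
  Al2O3: 22.50·0.003000 + 103.8·0.2693 = 28.02 lb (target 28.02 lb)
Glass-mass closure: whole batch net of LOI = 250.0 lb (the Σ of target masses is 250.0 lb; the stated basis being 250.0 lb — any gap is answer rounding).
Batch total: Σ batch = 305.6 lb; loss to ignition Σ batch·LOI = 55.59 lb; yield = glass ÷ total batch = 81.81%.

Revised batch per 250.0 lb melt:
  Source A: 79.79 lb
  Material G: 22.50 lb
  Component C: 17.14 lb
  Ingredient D: 103.8 lb
  Ingredient E: 52.92 lb
  Stock F: 29.42 lb
Total batch = 305.6 lb; LOI loss = 55.59 lb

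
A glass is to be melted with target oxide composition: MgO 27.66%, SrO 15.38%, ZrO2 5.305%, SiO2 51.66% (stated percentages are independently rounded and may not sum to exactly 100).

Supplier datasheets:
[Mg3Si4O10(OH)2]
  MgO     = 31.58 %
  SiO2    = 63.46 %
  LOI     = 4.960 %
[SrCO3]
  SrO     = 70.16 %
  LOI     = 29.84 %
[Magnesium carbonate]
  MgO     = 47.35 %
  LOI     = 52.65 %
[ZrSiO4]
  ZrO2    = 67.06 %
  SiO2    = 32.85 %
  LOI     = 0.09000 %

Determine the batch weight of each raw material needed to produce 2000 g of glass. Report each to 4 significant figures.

Batch per 2000 g glass:
  Mg3Si4O10(OH)2: 1546 g
  SrCO3: 438.4 g
  Magnesium carbonate: 137.1 g
  ZrSiO4: 158.2 g
Total batch = 2280 g; LOI loss = 279.8 g; yield = 87.73%

In-progress results are displayed rounded to four significant figures between the steps; each numeric step runs at exact precision throughout; a single rounding finalizes each reported result. Derived quantities are recomputed in full precision (the yield, the totals, ignition loss, four oxide percentages, glass mass) from the batch weights for 2000 g of glass as given in the question or the answer.
Oxide mass targets, per 2000 g glass:
  MgO: 27.66% × 2000 = 553.2 g
  SrO: 15.38% × 2000 = 307.6 g
  ZrO2: 5.305% × 2000 = 106.1 g
  SiO2: 51.66% × 2000 = 1033 g
A balance pass over the oxides, on the weights just shown, per the basis as stated (sum by sum, the targets are met modulo rounding of the values):
  MgO: 1546·0.3158 + 137.1·0.4735 = 553.1 g (target 553.2 g)
  SrO: 438.4·0.7016 = 307.6 g (target 307.6 g)
  ZrO2: 158.2·0.6706 = 106.1 g (target 106.1 g)
  SiO2: 1546·0.6346 + 158.2·0.3285 = 1033 g (target 1033 g)
Consistency of the glass mass: Σ batch − LOI loss = 2000 g (the Σ of target masses is 2000 g; versus the stated basis of 2000 g — deltas are rounding alone).
Batch grand total — Σ batch = 2280 g; loss to ignition Σ batch·LOI = 279.8 g; yield = glass ÷ total batch = 87.73%.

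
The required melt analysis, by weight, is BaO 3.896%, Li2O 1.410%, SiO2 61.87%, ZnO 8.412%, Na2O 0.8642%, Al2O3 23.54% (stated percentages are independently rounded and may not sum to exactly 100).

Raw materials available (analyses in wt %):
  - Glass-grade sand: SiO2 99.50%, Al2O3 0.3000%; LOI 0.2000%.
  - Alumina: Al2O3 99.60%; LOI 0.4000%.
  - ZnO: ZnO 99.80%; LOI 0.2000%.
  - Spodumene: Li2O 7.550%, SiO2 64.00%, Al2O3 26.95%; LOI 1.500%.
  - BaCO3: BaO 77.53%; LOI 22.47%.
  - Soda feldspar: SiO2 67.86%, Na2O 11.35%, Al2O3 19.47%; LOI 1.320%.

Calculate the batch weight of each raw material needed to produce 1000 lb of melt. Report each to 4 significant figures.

Batch per 1000 lb melt:
  Glass-grade sand: 449.8 lb
  Alumina: 169.6 lb
  ZnO: 84.29 lb
  Spodumene: 186.8 lb
  BaCO3: 50.25 lb
  Soda feldspar: 76.14 lb
Total batch = 1017 lb; LOI loss = 16.84 lb; yield = 98.34%

The working math holds exact precision from start to finish. Intermediates are printed, rounded to four significant digits, in the working. A single rounding completes each reported value; derived quantities, including LOI, the totals, the yield, the six compositions, net glass mass, are carried using the weight values for 1000 lb of glass in full precision as written in the problem or the answer.
Target oxide masses per 1000 lb melt:
  BaO: 3.896% × 1000 = 38.96 lb
  Li2O: 1.410% × 1000 = 14.10 lb
  SiO2: 61.87% × 1000 = 618.7 lb
  ZnO: 8.412% × 1000 = 84.12 lb
  Na2O: 0.8642% × 1000 = 8.642 lb
  Al2O3: 23.54% × 1000 = 235.4 lb
Mass-balance tally per oxide given the weights on record, versus the basis set out (target by target, the sums agree given rounding of the digits):
  BaO: 50.25·0.7753 = 38.96 lb (target 38.96 lb)
  Li2O: 186.8·0.07550 = 14.10 lb (target 14.10 lb)
  SiO2: 449.8·0.9950 + 186.8·0.6400 + 76.14·0.6786 = 618.8 lb (target 618.7 lb)
  ZnO: 84.29·0.9980 = 84.12 lb (target 84.12 lb)
  Na2O: 76.14·0.1135 = 8.642 lb (target 8.642 lb)
  Al2O3: 449.8·0.003000 + 169.6·0.9960 + 186.8·0.2695 + 76.14·0.1947 = 235.4 lb (target 235.4 lb)
Glass-mass closure: the batch minus its LOI: 1000 lb (the Σ of target masses is 999.9 lb; stated basis 1000 lb — any gap is answer rounding).
Total batch = Σ batch = 1017 lb; ignition loss, Σ(batch × LOI) = 16.84 lb; as yield: glass ÷ batch → 98.34%.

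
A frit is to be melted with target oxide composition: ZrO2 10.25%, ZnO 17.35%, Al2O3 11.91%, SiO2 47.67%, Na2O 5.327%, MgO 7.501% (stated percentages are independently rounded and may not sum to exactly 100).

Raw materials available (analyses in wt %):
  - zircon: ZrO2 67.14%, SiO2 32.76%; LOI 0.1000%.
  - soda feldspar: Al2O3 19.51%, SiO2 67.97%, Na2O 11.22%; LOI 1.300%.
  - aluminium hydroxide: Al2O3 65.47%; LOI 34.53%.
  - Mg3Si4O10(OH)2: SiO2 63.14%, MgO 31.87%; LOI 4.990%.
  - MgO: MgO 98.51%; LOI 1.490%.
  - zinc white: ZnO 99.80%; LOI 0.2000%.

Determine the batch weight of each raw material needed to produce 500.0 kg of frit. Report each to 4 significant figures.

Full precision is held at all times; the intermediate values are printed (rounded to four significant digits) as written. Each reported result takes a single rounding; derived quantities, including glass mass, LOI, totals, the six compositions, the yield, are rebuilt from the batch weights for 500.0 kg of glass in full precision, as given in question or answer.
Target masses of each oxide per 500.0 kg frit:
  ZrO2: 10.25% × 500.0 = 51.25 kg
  ZnO: 17.35% × 500.0 = 86.75 kg
  Al2O3: 11.91% × 500.0 = 59.55 kg
  SiO2: 47.67% × 500.0 = 238.4 kg
  Na2O: 5.327% × 500.0 = 26.64 kg
  MgO: 7.501% × 500.0 = 37.51 kg
Balance tally, oxide-wise, given the weights on record, at the basis given (target by target, the sums agree modulo rounding of the values):
  ZrO2: 76.33·0.6714 = 51.25 kg (target 51.25 kg)
  ZnO: 86.92·0.9980 = 86.75 kg (target 86.75 kg)
  Al2O3: 237.4·0.1951 + 20.22·0.6547 = 59.55 kg (target 59.55 kg)
  SiO2: 76.33·0.3276 + 237.4·0.6797 + 82.34·0.6314 = 238.4 kg (target 238.4 kg)
  Na2O: 237.4·0.1122 = 26.64 kg (target 26.64 kg)
  MgO: 82.34·0.3187 + 11.43·0.9851 = 37.50 kg (target 37.51 kg)
Glass-mass bookkeeping: batch Σ − ignition loss = 500.0 kg (the Σ of target masses is 500.0 kg; stated basis 500.0 kg — any gap is answer rounding).
Summing the batch: Σ batch = 514.6 kg; LOI removed, Σ of batch·LOI: 14.60 kg; the yield ratio, glass ÷ batch: 97.16%.

Batch per 500.0 kg frit:
  zircon: 76.33 kg
  soda feldspar: 237.4 kg
  aluminium hydroxide: 20.22 kg
  Mg3Si4O10(OH)2: 82.34 kg
  MgO: 11.43 kg
  zinc white: 86.92 kg
Total batch = 514.6 kg; LOI loss = 14.60 kg; yield = 97.16%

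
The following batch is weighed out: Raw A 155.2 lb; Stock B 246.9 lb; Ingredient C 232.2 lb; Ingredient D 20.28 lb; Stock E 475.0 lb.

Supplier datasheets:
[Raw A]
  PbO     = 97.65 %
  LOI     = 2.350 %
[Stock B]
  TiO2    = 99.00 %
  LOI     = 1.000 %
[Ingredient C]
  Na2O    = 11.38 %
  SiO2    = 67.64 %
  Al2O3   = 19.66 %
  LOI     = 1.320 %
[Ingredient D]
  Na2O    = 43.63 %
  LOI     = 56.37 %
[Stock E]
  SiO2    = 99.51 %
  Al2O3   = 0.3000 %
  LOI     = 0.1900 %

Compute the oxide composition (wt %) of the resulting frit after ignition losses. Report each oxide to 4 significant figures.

The working math keeps exact precision in every operation. The intermediate values are displayed with 4-significant-figure rounding when written out — each reported number is rounded a single time. The derived quantities (five oxide percentages, glass mass, the totals, ignition loss, yield) are rebuilt at exact precision starting from the weights at 1108 lb of glass precisely as stated by the problem or answer text.
Oxide masses out of the charge:
  PbO: 155.2·0.9765 = 151.6 lb
  Na2O: 232.2·0.1138 + 20.28·0.4363 = 35.27 lb
  SiO2: 232.2·0.6764 + 475.0·0.9951 = 629.7 lb
  Al2O3: 232.2·0.1966 + 475.0·0.003000 = 47.08 lb
  TiO2: 246.9·0.9900 = 244.4 lb
LOI: 155.2·0.02350 + 246.9·0.01000 + 232.2·0.01320 + 20.28·0.5637 + 475.0·0.001900 = 21.52 lb
Net of LOI, the glass mass = 1130 − 21.52 = 1108 lb (= Σ oxide masses)
oxide / glass × 100 gives the wt %

Glass mass = 1108 lb (batch 1130 − LOI 21.52).
Composition: PbO 13.68%, Na2O 3.183%, SiO2 56.83%, Al2O3 4.248%, TiO2 22.06%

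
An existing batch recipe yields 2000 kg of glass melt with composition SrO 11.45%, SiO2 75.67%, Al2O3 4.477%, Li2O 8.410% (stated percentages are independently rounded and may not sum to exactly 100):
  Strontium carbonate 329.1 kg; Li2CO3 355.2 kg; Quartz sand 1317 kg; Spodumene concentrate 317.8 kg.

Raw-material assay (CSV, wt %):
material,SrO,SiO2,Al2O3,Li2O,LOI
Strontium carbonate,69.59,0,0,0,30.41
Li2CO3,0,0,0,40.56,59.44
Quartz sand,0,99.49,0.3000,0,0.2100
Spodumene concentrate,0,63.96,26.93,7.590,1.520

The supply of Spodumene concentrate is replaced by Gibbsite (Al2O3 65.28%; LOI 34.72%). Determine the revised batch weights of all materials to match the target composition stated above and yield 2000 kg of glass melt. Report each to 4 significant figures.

Revised batch per 2000 kg glass melt:
  Strontium carbonate: 329.1 kg
  Li2CO3: 414.7 kg
  Quartz sand: 1521 kg
  Gibbsite: 130.2 kg
Total batch = 2395 kg; LOI loss = 395.0 kg

Intermediates are printed rounded to 4 significant digits when written out; full float precision is held end to end. Each reported result includes exactly one rounding — derived quantities are recomputed from the batch weights for 2000 kg of glass at exact precision (four oxide percentages, ignition loss, totals, net glass mass, yield), precisely as stated by either problem or answer.
Per-oxide target masses for 2000 kg glass melt:
  SrO: 11.45% × 2000 = 229.0 kg
  SiO2: 75.67% × 2000 = 1513 kg
  Al2O3: 4.477% × 2000 = 89.54 kg
  Li2O: 8.410% × 2000 = 168.2 kg
Sums-versus-targets review on the weights just shown, at the basis given (oxide sums agree with the targets up to rounding of the answer):
  SrO: 329.1·0.6959 = 229.0 kg (target 229.0 kg)
  SiO2: 1521·0.9949 = 1513 kg (target 1513 kg)
  Al2O3: 1521·0.003000 + 130.2·0.6528 = 89.56 kg (target 89.54 kg)
  Li2O: 414.7·0.4056 = 168.2 kg (target 168.2 kg)
Glass-mass sanity pass: net batch after ignition = 2000 kg (targets for the oxides total 2000 kg; basis as stated: 2000 kg — a pure rounding effect).
Batch total: Σ batch = 2395 kg; loss to ignition Σ batch·LOI = 395.0 kg; yield = glass ÷ total batch = 83.51%.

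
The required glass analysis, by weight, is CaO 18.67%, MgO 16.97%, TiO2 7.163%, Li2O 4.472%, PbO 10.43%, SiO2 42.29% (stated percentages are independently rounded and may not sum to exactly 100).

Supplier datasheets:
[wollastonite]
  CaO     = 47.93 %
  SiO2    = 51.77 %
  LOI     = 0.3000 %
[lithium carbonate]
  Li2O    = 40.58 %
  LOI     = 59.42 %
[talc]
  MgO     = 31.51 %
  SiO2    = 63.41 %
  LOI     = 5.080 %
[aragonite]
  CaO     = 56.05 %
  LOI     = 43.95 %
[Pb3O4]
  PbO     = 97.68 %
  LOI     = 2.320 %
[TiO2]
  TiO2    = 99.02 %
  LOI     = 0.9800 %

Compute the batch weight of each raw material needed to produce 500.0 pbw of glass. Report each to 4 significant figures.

Full precision is held in all steps. Mid-chain values are printed, rounded to 4 significant figures, between the steps — a single rounding finalizes each reported number; all derived quantities are recomputed in full float precision (six oxide percentages, yield, LOI, glass mass, the totals) using the weight values per 500.0 pbw of glass as quoted within question or answer.
Target oxide masses per 500.0 pbw glass:
  CaO: 18.67% × 500.0 = 93.35 pbw
  MgO: 16.97% × 500.0 = 84.85 pbw
  TiO2: 7.163% × 500.0 = 35.82 pbw
  Li2O: 4.472% × 500.0 = 22.36 pbw
  PbO: 10.43% × 500.0 = 52.15 pbw
  SiO2: 42.29% × 500.0 = 211.4 pbw
Verifying the oxide balance from the weights as reported, under the basis named above (sums match the target masses given rounding of the digits):
  CaO: 78.62·0.4793 + 99.32·0.5605 = 93.35 pbw (target 93.35 pbw)
  MgO: 269.3·0.3151 = 84.86 pbw (target 84.85 pbw)
  TiO2: 36.17·0.9902 = 35.82 pbw (target 35.82 pbw)
  Li2O: 55.10·0.4058 = 22.36 pbw (target 22.36 pbw)
  PbO: 53.39·0.9768 = 52.15 pbw (target 52.15 pbw)
  SiO2: 78.62·0.5177 + 269.3·0.6341 = 211.5 pbw (target 211.4 pbw)
Glass-mass bookkeeping: Σ batch − LOI loss = 500.0 pbw (the targets, summed, come to 500.0 pbw; stated basis 500.0 pbw — gaps are rounding artifacts).
Total batch = Σ batch = 591.9 pbw; Σ batch·LOI gives LOI loss = 91.90 pbw; yield, glass over the total, = 84.47%.

Batch per 500.0 pbw glass:
  wollastonite: 78.62 pbw
  lithium carbonate: 55.10 pbw
  talc: 269.3 pbw
  aragonite: 99.32 pbw
  Pb3O4: 53.39 pbw
  TiO2: 36.17 pbw
Total batch = 591.9 pbw; LOI loss = 91.90 pbw; yield = 84.47%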